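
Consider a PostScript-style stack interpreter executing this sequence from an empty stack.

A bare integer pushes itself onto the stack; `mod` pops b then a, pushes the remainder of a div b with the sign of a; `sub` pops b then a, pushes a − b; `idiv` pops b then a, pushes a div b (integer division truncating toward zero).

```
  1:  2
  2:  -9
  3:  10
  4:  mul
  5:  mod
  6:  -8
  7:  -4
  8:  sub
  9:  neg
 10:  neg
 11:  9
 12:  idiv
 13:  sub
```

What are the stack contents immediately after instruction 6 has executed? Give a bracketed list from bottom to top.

2   : [2]
-9  : [2, -9]
10  : [2, -9, 10]
mul : [2, -90]
mod : [2]
-8  : [2, -8]

[2, -8]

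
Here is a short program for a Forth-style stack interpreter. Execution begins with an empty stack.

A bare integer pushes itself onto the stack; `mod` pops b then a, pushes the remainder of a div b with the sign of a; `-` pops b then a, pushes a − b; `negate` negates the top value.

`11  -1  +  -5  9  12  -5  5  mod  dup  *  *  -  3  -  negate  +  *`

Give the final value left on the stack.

-110

11     -> 11
-1     -> 11 -1
+      -> 10
-5     -> 10 -5
9      -> 10 -5 9
12     -> 10 -5 9 12
-5     -> 10 -5 9 12 -5
5      -> 10 -5 9 12 -5 5
mod    -> 10 -5 9 12 0
dup    -> 10 -5 9 12 0 0
*      -> 10 -5 9 12 0
*      -> 10 -5 9 0
-      -> 10 -5 9
3      -> 10 -5 9 3
-      -> 10 -5 6
negate -> 10 -5 -6
+      -> 10 -11
*      -> -110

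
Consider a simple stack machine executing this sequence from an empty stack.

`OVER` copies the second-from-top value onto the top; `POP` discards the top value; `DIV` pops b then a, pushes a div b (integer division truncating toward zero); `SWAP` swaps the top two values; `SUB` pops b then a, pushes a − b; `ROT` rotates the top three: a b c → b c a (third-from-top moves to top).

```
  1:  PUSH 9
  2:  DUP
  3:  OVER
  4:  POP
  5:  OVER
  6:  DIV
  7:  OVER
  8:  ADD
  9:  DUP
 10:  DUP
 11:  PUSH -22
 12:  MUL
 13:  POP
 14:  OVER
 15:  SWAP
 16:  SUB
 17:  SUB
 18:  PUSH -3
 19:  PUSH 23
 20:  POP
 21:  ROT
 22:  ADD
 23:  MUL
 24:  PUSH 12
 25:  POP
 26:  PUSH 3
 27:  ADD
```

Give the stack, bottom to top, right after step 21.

PUSH 9   → 9
DUP      → 9 9
OVER     → 9 9 9
POP      → 9 9
OVER     → 9 9 9
DIV      → 9 1
OVER     → 9 1 9
ADD      → 9 10
DUP      → 9 10 10
DUP      → 9 10 10 10
PUSH -22 → 9 10 10 10 -22
MUL      → 9 10 10 -220
POP      → 9 10 10
OVER     → 9 10 10 10
SWAP     → 9 10 10 10
SUB      → 9 10 0
SUB      → 9 10
PUSH -3  → 9 10 -3
PUSH 23  → 9 10 -3 23
POP      → 9 10 -3
ROT      → 10 -3 9

[10, -3, 9]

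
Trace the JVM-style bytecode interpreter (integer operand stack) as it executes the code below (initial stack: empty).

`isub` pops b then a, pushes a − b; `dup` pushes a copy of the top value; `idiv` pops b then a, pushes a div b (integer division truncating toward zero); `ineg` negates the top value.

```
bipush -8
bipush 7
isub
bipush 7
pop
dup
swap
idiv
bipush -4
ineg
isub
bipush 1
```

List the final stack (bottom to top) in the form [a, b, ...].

bipush -8  [-8]
bipush 7   [-8, 7]
isub       [-15]
bipush 7   [-15, 7]
pop        [-15]
dup        [-15, -15]
swap       [-15, -15]
idiv       [1]
bipush -4  [1, -4]
ineg       [1, 4]
isub       [-3]
bipush 1   [-3, 1]

[-3, 1]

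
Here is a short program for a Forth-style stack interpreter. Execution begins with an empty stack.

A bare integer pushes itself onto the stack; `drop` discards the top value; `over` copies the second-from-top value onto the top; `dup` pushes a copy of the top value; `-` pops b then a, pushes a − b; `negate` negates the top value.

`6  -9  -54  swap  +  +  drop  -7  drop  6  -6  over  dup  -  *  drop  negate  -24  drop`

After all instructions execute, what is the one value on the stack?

6      -> [6]
-9     -> [6, -9]
-54    -> [6, -9, -54]
swap   -> [6, -54, -9]
+      -> [6, -63]
+      -> [-57]
drop   -> []
-7     -> [-7]
drop   -> []
6      -> [6]
-6     -> [6, -6]
over   -> [6, -6, 6]
dup    -> [6, -6, 6, 6]
-      -> [6, -6, 0]
*      -> [6, 0]
drop   -> [6]
negate -> [-6]
-24    -> [-6, -24]
drop   -> [-6]

-6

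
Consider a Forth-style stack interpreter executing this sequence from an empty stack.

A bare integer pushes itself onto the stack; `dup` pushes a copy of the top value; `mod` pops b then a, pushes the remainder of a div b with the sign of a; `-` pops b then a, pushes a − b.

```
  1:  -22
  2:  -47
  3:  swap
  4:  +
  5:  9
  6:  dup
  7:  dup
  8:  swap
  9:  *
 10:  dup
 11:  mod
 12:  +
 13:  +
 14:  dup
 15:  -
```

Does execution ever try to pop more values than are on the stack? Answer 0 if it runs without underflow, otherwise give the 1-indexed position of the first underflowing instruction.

0

-22  → [-22]
-47  → [-22, -47]
swap → [-47, -22]
+    → [-69]
9    → [-69, 9]
dup  → [-69, 9, 9]
dup  → [-69, 9, 9, 9]
swap → [-69, 9, 9, 9]
*    → [-69, 9, 81]
dup  → [-69, 9, 81, 81]
mod  → [-69, 9, 0]
+    → [-69, 9]
+    → [-60]
dup  → [-60, -60]
-    → [0]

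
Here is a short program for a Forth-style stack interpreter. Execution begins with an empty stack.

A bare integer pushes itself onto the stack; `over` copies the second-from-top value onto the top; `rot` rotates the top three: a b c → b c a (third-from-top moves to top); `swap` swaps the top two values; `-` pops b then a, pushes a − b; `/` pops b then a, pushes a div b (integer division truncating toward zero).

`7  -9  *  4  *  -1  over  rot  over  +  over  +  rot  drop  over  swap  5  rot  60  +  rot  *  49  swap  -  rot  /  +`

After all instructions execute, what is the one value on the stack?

7    : [7]
-9   : [7, -9]
*    : [-63]
4    : [-63, 4]
*    : [-252]
-1   : [-252, -1]
over : [-252, -1, -252]
rot  : [-1, -252, -252]
over : [-1, -252, -252, -252]
+    : [-1, -252, -504]
over : [-1, -252, -504, -252]
+    : [-1, -252, -756]
rot  : [-252, -756, -1]
drop : [-252, -756]
over : [-252, -756, -252]
swap : [-252, -252, -756]
5    : [-252, -252, -756, 5]
rot  : [-252, -756, 5, -252]
60   : [-252, -756, 5, -252, 60]
+    : [-252, -756, 5, -192]
rot  : [-252, 5, -192, -756]
*    : [-252, 5, 145152]
49   : [-252, 5, 145152, 49]
swap : [-252, 5, 49, 145152]
-    : [-252, 5, -145103]
rot  : [5, -145103, -252]
/    : [5, 575]
+    : [580]

580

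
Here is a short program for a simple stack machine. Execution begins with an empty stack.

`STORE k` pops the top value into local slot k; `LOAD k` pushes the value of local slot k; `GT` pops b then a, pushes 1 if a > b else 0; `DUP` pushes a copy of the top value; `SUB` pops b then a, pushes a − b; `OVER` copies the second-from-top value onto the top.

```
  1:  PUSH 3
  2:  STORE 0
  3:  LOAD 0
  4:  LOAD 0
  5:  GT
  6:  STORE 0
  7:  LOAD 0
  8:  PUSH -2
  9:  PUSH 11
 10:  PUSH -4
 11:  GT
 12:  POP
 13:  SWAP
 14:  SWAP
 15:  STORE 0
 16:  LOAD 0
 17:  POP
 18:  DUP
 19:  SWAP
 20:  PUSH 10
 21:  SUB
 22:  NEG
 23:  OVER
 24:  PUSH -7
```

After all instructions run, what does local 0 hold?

PUSH 3  : [3]
STORE 0 : []
LOAD 0  : [3]
LOAD 0  : [3, 3]
GT      : [0]
STORE 0 : []
LOAD 0  : [0]
PUSH -2 : [0, -2]
PUSH 11 : [0, -2, 11]
PUSH -4 : [0, -2, 11, -4]
GT      : [0, -2, 1]
POP     : [0, -2]
SWAP    : [-2, 0]
SWAP    : [0, -2]
STORE 0 : [0]
LOAD 0  : [0, -2]
POP     : [0]
DUP     : [0, 0]
SWAP    : [0, 0]
PUSH 10 : [0, 0, 10]
SUB     : [0, -10]
NEG     : [0, 10]
OVER    : [0, 10, 0]
PUSH -7 : [0, 10, 0, -7]

-2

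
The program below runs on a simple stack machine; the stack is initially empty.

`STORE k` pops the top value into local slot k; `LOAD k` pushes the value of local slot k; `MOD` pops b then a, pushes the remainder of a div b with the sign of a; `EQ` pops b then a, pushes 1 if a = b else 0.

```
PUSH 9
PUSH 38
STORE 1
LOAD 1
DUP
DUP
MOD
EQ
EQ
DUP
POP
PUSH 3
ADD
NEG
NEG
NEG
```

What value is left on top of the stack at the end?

PUSH 9  -> [9]
PUSH 38 -> [9, 38]
STORE 1 -> [9]
LOAD 1  -> [9, 38]
DUP     -> [9, 38, 38]
DUP     -> [9, 38, 38, 38]
MOD     -> [9, 38, 0]
EQ      -> [9, 0]
EQ      -> [0]
DUP     -> [0, 0]
POP     -> [0]
PUSH 3  -> [0, 3]
ADD     -> [3]
NEG     -> [-3]
NEG     -> [3]
NEG     -> [-3]

-3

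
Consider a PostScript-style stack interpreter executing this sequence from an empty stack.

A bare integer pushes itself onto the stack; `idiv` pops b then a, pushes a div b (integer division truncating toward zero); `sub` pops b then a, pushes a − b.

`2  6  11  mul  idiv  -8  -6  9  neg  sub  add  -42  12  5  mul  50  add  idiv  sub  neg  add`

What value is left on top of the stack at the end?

2    → [2]
6    → [2, 6]
11   → [2, 6, 11]
mul  → [2, 66]
idiv → [0]
-8   → [0, -8]
-6   → [0, -8, -6]
9    → [0, -8, -6, 9]
neg  → [0, -8, -6, -9]
sub  → [0, -8, 3]
add  → [0, -5]
-42  → [0, -5, -42]
12   → [0, -5, -42, 12]
5    → [0, -5, -42, 12, 5]
mul  → [0, -5, -42, 60]
50   → [0, -5, -42, 60, 50]
add  → [0, -5, -42, 110]
idiv → [0, -5, 0]
sub  → [0, -5]
neg  → [0, 5]
add  → [5]

5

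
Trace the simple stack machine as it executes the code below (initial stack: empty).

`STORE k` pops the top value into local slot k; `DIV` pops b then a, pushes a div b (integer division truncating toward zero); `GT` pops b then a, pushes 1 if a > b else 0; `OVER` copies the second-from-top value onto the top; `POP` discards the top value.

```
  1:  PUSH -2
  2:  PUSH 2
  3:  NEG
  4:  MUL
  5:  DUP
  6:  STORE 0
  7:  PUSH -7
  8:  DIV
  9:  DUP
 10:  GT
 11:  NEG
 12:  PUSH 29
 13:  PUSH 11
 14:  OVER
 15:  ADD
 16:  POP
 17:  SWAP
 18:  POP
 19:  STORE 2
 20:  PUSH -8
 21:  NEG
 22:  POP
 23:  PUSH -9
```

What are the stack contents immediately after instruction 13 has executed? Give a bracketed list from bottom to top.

[0, 29, 11]

PUSH -2 → [-2]
PUSH 2  → [-2, 2]
NEG     → [-2, -2]
MUL     → [4]
DUP     → [4, 4]
STORE 0 → [4]
PUSH -7 → [4, -7]
DIV     → [0]
DUP     → [0, 0]
GT      → [0]
NEG     → [0]
PUSH 29 → [0, 29]
PUSH 11 → [0, 29, 11]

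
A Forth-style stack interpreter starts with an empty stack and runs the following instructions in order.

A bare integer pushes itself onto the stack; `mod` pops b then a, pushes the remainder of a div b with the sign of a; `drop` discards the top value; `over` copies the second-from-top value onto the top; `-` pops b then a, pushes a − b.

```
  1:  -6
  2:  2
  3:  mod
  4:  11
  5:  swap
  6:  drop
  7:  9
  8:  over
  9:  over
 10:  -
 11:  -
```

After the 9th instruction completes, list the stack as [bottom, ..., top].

[11, 9, 11, 9]

-6   -> -6
2    -> -6 2
mod  -> 0
11   -> 0 11
swap -> 11 0
drop -> 11
9    -> 11 9
over -> 11 9 11
over -> 11 9 11 9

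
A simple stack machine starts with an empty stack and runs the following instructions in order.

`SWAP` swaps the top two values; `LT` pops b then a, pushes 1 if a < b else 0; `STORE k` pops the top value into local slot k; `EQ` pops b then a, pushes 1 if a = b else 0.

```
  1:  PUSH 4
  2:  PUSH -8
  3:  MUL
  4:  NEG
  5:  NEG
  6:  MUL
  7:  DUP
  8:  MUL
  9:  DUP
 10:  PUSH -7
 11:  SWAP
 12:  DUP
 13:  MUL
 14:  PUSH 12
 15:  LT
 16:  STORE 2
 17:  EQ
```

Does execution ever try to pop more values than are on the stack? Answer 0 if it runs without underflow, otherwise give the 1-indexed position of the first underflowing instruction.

PUSH 4  : [4]
PUSH -8 : [4, -8]
MUL     : [-32]
NEG     : [32]
NEG     : [-32]
MUL  — needs 2 operands, stack has 1 → underflow

6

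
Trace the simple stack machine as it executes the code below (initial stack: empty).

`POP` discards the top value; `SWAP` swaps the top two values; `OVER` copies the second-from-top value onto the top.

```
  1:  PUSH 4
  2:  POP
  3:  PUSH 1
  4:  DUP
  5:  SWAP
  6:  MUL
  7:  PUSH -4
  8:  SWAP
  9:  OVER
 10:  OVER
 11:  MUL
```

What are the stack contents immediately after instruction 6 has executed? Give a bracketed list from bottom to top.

PUSH 4 -> [4]
POP    -> []
PUSH 1 -> [1]
DUP    -> [1, 1]
SWAP   -> [1, 1]
MUL    -> [1]

[1]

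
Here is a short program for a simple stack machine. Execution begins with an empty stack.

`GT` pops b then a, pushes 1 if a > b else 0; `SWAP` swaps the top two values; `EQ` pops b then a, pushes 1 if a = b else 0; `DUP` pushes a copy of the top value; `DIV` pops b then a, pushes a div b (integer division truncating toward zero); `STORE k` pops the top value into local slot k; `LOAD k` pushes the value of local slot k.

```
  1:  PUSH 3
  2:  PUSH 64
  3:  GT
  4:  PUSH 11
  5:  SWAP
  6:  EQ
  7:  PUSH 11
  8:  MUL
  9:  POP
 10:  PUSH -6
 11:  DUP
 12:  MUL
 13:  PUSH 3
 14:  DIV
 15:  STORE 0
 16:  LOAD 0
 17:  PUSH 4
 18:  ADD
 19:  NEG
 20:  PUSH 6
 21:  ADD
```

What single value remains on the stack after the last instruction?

PUSH 3   3
PUSH 64  3 64
GT       0
PUSH 11  0 11
SWAP     11 0
EQ       0
PUSH 11  0 11
MUL      0
POP      (empty)
PUSH -6  -6
DUP      -6 -6
MUL      36
PUSH 3   36 3
DIV      12
STORE 0  (empty)
LOAD 0   12
PUSH 4   12 4
ADD      16
NEG      -16
PUSH 6   -16 6
ADD      -10

-10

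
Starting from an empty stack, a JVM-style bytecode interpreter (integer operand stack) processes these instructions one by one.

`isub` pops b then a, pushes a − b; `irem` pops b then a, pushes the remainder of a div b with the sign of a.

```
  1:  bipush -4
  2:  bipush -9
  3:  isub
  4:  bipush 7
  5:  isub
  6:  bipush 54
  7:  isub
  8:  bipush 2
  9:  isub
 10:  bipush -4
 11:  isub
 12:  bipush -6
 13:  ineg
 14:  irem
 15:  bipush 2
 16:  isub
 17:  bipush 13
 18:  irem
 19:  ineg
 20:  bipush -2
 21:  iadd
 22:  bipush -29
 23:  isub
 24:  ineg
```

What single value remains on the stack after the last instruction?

bipush -4  → -4
bipush -9  → -4 -9
isub       → 5
bipush 7   → 5 7
isub       → -2
bipush 54  → -2 54
isub       → -56
bipush 2   → -56 2
isub       → -58
bipush -4  → -58 -4
isub       → -54
bipush -6  → -54 -6
ineg       → -54 6
irem       → 0
bipush 2   → 0 2
isub       → -2
bipush 13  → -2 13
irem       → -2
ineg       → 2
bipush -2  → 2 -2
iadd       → 0
bipush -29 → 0 -29
isub       → 29
ineg       → -29

-29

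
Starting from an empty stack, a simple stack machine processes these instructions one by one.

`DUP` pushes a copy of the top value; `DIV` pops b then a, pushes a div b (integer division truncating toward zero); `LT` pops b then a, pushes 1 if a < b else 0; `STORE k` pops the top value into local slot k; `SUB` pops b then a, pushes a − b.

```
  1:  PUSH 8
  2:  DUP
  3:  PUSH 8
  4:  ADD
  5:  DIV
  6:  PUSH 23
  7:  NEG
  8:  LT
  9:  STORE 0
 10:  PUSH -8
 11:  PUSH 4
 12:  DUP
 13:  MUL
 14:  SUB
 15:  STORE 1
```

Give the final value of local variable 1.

PUSH 8   [8]
DUP      [8, 8]
PUSH 8   [8, 8, 8]
ADD      [8, 16]
DIV      [0]
PUSH 23  [0, 23]
NEG      [0, -23]
LT       [0]
STORE 0  []
PUSH -8  [-8]
PUSH 4   [-8, 4]
DUP      [-8, 4, 4]
MUL      [-8, 16]
SUB      [-24]
STORE 1  []

-24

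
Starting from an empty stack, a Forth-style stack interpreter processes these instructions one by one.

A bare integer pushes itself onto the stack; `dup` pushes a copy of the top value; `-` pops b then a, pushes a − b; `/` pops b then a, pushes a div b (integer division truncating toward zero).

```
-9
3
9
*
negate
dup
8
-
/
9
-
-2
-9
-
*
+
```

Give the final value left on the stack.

-9     : -9
3      : -9 3
9      : -9 3 9
*      : -9 27
negate : -9 -27
dup    : -9 -27 -27
8      : -9 -27 -27 8
-      : -9 -27 -35
/      : -9 0
9      : -9 0 9
-      : -9 -9
-2     : -9 -9 -2
-9     : -9 -9 -2 -9
-      : -9 -9 7
*      : -9 -63
+      : -72

-72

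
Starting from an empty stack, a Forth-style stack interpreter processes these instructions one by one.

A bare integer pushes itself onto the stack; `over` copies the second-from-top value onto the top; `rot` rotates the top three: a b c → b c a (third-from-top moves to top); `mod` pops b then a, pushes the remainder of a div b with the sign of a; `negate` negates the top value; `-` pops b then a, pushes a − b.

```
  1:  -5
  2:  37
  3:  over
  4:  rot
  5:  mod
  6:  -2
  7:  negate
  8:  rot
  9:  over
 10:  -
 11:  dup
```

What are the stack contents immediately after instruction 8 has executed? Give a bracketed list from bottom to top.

-5     → -5
37     → -5 37
over   → -5 37 -5
rot    → 37 -5 -5
mod    → 37 0
-2     → 37 0 -2
negate → 37 0 2
rot    → 0 2 37

[0, 2, 37]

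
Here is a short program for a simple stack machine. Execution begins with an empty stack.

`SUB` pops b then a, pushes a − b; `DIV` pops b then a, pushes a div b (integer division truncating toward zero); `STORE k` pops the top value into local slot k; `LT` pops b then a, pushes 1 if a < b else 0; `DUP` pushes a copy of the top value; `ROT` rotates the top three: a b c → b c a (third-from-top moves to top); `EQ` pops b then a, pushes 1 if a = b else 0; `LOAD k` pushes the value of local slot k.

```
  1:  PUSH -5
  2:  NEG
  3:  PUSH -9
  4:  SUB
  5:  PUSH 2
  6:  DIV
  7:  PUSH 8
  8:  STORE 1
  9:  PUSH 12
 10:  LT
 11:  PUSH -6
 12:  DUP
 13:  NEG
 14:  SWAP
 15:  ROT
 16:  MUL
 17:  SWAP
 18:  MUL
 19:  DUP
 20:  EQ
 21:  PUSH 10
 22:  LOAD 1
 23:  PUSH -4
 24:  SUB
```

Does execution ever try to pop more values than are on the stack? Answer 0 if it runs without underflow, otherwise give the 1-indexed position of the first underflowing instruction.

PUSH -5  -5
NEG      5
PUSH -9  5 -9
SUB      14
PUSH 2   14 2
DIV      7
PUSH 8   7 8
STORE 1  7
PUSH 12  7 12
LT       1
PUSH -6  1 -6
DUP      1 -6 -6
NEG      1 -6 6
SWAP     1 6 -6
ROT      6 -6 1
MUL      6 -6
SWAP     -6 6
MUL      -36
DUP      -36 -36
EQ       1
PUSH 10  1 10
LOAD 1   1 10 8
PUSH -4  1 10 8 -4
SUB      1 10 12

0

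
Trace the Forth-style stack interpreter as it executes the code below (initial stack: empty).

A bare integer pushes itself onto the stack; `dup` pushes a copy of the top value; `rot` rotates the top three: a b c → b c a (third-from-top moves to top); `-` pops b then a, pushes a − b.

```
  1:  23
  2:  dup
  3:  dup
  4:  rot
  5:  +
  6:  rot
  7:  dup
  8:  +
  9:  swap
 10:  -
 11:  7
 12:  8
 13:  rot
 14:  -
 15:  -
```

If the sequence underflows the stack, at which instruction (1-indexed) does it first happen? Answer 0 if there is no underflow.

23  → 23
dup → 23 23
dup → 23 23 23
rot → 23 23 23
+   → 23 46
rot  — needs 3 operands, stack has 2 → underflow

6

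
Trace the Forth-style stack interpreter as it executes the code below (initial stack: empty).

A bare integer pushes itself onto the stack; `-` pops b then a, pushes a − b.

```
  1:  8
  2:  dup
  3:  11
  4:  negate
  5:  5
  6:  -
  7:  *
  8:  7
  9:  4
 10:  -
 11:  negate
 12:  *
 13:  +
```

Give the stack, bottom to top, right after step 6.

8      -> 8
dup    -> 8 8
11     -> 8 8 11
negate -> 8 8 -11
5      -> 8 8 -11 5
-      -> 8 8 -16

[8, 8, -16]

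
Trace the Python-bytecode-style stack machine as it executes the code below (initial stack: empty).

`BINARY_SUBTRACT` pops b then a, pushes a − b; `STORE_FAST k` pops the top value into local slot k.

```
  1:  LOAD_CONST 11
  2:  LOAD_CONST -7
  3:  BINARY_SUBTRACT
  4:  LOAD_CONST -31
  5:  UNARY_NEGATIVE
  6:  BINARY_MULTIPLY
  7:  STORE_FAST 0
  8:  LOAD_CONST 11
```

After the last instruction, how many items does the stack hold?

1

LOAD_CONST 11   -> 11
LOAD_CONST -7   -> 11 -7
BINARY_SUBTRACT -> 18
LOAD_CONST -31  -> 18 -31
UNARY_NEGATIVE  -> 18 31
BINARY_MULTIPLY -> 558
STORE_FAST 0    -> (empty)
LOAD_CONST 11   -> 11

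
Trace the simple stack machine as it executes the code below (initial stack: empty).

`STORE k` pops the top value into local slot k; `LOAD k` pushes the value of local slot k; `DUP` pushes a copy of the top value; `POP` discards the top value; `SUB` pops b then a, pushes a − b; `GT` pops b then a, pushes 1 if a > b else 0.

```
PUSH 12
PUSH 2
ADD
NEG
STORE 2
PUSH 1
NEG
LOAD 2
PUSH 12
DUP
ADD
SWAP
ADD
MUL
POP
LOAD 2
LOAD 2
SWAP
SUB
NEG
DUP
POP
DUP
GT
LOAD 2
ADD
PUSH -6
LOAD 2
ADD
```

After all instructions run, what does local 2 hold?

-14

PUSH 12  [12]
PUSH 2   [12, 2]
ADD      [14]
NEG      [-14]
STORE 2  []
PUSH 1   [1]
NEG      [-1]
LOAD 2   [-1, -14]
PUSH 12  [-1, -14, 12]
DUP      [-1, -14, 12, 12]
ADD      [-1, -14, 24]
SWAP     [-1, 24, -14]
ADD      [-1, 10]
MUL      [-10]
POP      []
LOAD 2   [-14]
LOAD 2   [-14, -14]
SWAP     [-14, -14]
SUB      [0]
NEG      [0]
DUP      [0, 0]
POP      [0]
DUP      [0, 0]
GT       [0]
LOAD 2   [0, -14]
ADD      [-14]
PUSH -6  [-14, -6]
LOAD 2   [-14, -6, -14]
ADD      [-14, -20]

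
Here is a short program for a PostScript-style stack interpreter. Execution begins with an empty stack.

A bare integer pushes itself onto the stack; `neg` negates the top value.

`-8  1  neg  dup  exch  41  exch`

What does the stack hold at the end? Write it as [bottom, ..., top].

-8   : [-8]
1    : [-8, 1]
neg  : [-8, -1]
dup  : [-8, -1, -1]
exch : [-8, -1, -1]
41   : [-8, -1, -1, 41]
exch : [-8, -1, 41, -1]

[-8, -1, 41, -1]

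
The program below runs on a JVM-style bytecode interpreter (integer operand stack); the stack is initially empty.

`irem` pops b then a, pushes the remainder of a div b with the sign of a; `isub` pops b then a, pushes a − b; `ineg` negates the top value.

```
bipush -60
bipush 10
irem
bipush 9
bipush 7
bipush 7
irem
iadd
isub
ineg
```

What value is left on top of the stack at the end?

9

bipush -60 → [-60]
bipush 10  → [-60, 10]
irem       → [0]
bipush 9   → [0, 9]
bipush 7   → [0, 9, 7]
bipush 7   → [0, 9, 7, 7]
irem       → [0, 9, 0]
iadd       → [0, 9]
isub       → [-9]
ineg       → [9]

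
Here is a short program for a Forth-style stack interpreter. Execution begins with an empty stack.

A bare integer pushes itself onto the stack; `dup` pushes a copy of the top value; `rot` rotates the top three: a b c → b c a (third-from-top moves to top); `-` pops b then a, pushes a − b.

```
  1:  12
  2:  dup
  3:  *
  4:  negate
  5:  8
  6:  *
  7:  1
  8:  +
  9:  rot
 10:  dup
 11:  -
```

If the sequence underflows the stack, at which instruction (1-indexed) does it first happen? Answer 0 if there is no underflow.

12      12
dup     12 12
*       144
negate  -144
8       -144 8
*       -1152
1       -1152 1
+       -1151
rot  — needs 3 operands, stack has 1 → underflow

9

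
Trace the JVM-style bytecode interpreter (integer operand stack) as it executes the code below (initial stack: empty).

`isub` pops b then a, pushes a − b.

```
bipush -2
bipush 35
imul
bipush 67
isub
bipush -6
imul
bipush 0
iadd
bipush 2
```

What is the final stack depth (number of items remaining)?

2

bipush -2  [-2]
bipush 35  [-2, 35]
imul       [-70]
bipush 67  [-70, 67]
isub       [-137]
bipush -6  [-137, -6]
imul       [822]
bipush 0   [822, 0]
iadd       [822]
bipush 2   [822, 2]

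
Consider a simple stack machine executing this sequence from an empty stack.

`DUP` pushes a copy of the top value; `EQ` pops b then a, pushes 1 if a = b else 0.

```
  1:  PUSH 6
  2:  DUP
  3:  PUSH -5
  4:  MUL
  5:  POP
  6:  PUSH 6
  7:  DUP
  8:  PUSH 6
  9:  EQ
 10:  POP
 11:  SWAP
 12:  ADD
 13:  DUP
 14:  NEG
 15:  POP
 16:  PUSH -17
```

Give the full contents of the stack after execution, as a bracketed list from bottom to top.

[12, -17]

PUSH 6   -> 6
DUP      -> 6 6
PUSH -5  -> 6 6 -5
MUL      -> 6 -30
POP      -> 6
PUSH 6   -> 6 6
DUP      -> 6 6 6
PUSH 6   -> 6 6 6 6
EQ       -> 6 6 1
POP      -> 6 6
SWAP     -> 6 6
ADD      -> 12
DUP      -> 12 12
NEG      -> 12 -12
POP      -> 12
PUSH -17 -> 12 -17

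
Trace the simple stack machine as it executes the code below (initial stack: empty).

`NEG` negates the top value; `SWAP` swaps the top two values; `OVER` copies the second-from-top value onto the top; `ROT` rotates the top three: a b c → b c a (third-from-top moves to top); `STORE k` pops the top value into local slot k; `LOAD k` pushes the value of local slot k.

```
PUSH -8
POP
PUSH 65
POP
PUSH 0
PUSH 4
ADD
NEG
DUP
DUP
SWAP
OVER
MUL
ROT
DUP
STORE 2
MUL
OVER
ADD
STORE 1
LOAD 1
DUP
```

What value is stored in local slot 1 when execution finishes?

PUSH -8  [-8]
POP      []
PUSH 65  [65]
POP      []
PUSH 0   [0]
PUSH 4   [0, 4]
ADD      [4]
NEG      [-4]
DUP      [-4, -4]
DUP      [-4, -4, -4]
SWAP     [-4, -4, -4]
OVER     [-4, -4, -4, -4]
MUL      [-4, -4, 16]
ROT      [-4, 16, -4]
DUP      [-4, 16, -4, -4]
STORE 2  [-4, 16, -4]
MUL      [-4, -64]
OVER     [-4, -64, -4]
ADD      [-4, -68]
STORE 1  [-4]
LOAD 1   [-4, -68]
DUP      [-4, -68, -68]

-68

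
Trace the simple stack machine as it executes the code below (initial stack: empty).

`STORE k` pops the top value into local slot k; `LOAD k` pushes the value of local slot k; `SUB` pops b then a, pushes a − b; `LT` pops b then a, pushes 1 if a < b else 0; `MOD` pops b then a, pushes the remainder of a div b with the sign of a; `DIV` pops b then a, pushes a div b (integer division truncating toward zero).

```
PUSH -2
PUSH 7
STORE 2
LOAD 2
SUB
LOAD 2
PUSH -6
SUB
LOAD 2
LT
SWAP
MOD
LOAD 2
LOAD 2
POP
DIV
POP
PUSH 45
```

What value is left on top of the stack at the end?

45

PUSH -2 → -2
PUSH 7  → -2 7
STORE 2 → -2
LOAD 2  → -2 7
SUB     → -9
LOAD 2  → -9 7
PUSH -6 → -9 7 -6
SUB     → -9 13
LOAD 2  → -9 13 7
LT      → -9 0
SWAP    → 0 -9
MOD     → 0
LOAD 2  → 0 7
LOAD 2  → 0 7 7
POP     → 0 7
DIV     → 0
POP     → (empty)
PUSH 45 → 45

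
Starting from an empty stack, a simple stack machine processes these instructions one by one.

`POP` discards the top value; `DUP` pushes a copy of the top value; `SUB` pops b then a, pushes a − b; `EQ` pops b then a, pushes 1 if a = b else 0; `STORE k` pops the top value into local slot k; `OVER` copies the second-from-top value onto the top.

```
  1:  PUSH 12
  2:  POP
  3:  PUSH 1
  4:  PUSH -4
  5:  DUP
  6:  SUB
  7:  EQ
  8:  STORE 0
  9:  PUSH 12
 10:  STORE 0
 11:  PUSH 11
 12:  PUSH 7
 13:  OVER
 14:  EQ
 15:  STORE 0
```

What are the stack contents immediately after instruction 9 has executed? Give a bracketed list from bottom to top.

PUSH 12 : [12]
POP     : []
PUSH 1  : [1]
PUSH -4 : [1, -4]
DUP     : [1, -4, -4]
SUB     : [1, 0]
EQ      : [0]
STORE 0 : []
PUSH 12 : [12]

[12]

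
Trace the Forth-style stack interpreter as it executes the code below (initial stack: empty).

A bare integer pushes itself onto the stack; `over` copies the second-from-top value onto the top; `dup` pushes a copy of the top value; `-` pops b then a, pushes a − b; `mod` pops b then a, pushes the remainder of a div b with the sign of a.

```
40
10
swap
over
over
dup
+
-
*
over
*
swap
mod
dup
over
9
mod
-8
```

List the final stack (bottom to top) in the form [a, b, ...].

[0, 0, 0, -8]

40    40
10    40 10
swap  10 40
over  10 40 10
over  10 40 10 40
dup   10 40 10 40 40
+     10 40 10 80
-     10 40 -70
*     10 -2800
over  10 -2800 10
*     10 -28000
swap  -28000 10
mod   0
dup   0 0
over  0 0 0
9     0 0 0 9
mod   0 0 0
-8    0 0 0 -8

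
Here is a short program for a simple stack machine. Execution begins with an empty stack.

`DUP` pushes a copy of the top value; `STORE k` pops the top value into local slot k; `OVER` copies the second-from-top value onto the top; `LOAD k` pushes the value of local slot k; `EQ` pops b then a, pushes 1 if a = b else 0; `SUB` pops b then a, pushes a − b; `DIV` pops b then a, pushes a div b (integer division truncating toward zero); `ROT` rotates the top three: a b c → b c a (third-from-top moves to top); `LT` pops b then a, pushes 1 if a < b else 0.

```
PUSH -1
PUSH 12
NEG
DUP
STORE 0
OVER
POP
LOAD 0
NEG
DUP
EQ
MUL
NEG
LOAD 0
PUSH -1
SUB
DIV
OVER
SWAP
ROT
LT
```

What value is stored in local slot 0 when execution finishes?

PUSH -1 -> [-1]
PUSH 12 -> [-1, 12]
NEG     -> [-1, -12]
DUP     -> [-1, -12, -12]
STORE 0 -> [-1, -12]
OVER    -> [-1, -12, -1]
POP     -> [-1, -12]
LOAD 0  -> [-1, -12, -12]
NEG     -> [-1, -12, 12]
DUP     -> [-1, -12, 12, 12]
EQ      -> [-1, -12, 1]
MUL     -> [-1, -12]
NEG     -> [-1, 12]
LOAD 0  -> [-1, 12, -12]
PUSH -1 -> [-1, 12, -12, -1]
SUB     -> [-1, 12, -11]
DIV     -> [-1, -1]
OVER    -> [-1, -1, -1]
SWAP    -> [-1, -1, -1]
ROT     -> [-1, -1, -1]
LT      -> [-1, 0]

-12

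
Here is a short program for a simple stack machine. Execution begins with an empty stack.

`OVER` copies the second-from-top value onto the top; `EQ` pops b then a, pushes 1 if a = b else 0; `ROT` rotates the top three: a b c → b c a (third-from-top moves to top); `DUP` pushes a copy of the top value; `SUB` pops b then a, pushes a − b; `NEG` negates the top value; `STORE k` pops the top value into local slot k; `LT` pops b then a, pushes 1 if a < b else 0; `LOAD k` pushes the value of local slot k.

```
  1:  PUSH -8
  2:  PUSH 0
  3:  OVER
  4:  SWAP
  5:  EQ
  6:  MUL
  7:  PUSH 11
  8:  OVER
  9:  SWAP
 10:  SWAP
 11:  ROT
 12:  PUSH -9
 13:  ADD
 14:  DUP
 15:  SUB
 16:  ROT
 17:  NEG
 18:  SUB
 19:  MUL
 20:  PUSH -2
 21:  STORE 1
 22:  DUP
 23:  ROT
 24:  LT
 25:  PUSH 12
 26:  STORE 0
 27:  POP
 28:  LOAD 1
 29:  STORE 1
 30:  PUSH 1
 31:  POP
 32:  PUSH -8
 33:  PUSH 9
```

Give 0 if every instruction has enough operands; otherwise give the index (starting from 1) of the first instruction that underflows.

PUSH -8 : [-8]
PUSH 0  : [-8, 0]
OVER    : [-8, 0, -8]
SWAP    : [-8, -8, 0]
EQ      : [-8, 0]
MUL     : [0]
PUSH 11 : [0, 11]
OVER    : [0, 11, 0]
SWAP    : [0, 0, 11]
SWAP    : [0, 11, 0]
ROT     : [11, 0, 0]
PUSH -9 : [11, 0, 0, -9]
ADD     : [11, 0, -9]
DUP     : [11, 0, -9, -9]
SUB     : [11, 0, 0]
ROT     : [0, 0, 11]
NEG     : [0, 0, -11]
SUB     : [0, 11]
MUL     : [0]
PUSH -2 : [0, -2]
STORE 1 : [0]
DUP     : [0, 0]
ROT  — needs 3 operands, stack has 2 → underflow

23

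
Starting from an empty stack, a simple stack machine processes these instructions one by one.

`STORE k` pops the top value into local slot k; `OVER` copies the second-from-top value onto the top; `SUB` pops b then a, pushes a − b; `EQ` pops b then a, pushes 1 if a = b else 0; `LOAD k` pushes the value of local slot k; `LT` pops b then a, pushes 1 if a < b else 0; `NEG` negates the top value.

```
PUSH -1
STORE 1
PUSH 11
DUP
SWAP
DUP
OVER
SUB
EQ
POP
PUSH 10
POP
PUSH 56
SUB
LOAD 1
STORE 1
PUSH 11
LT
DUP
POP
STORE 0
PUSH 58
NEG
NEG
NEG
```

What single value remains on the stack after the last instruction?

-58

PUSH -1 : -1
STORE 1 : (empty)
PUSH 11 : 11
DUP     : 11 11
SWAP    : 11 11
DUP     : 11 11 11
OVER    : 11 11 11 11
SUB     : 11 11 0
EQ      : 11 0
POP     : 11
PUSH 10 : 11 10
POP     : 11
PUSH 56 : 11 56
SUB     : -45
LOAD 1  : -45 -1
STORE 1 : -45
PUSH 11 : -45 11
LT      : 1
DUP     : 1 1
POP     : 1
STORE 0 : (empty)
PUSH 58 : 58
NEG     : -58
NEG     : 58
NEG     : -58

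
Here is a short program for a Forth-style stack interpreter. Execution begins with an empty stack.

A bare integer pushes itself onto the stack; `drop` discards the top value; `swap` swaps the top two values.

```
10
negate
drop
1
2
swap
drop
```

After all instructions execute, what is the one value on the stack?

10     → 10
negate → -10
drop   → (empty)
1      → 1
2      → 1 2
swap   → 2 1
drop   → 2

2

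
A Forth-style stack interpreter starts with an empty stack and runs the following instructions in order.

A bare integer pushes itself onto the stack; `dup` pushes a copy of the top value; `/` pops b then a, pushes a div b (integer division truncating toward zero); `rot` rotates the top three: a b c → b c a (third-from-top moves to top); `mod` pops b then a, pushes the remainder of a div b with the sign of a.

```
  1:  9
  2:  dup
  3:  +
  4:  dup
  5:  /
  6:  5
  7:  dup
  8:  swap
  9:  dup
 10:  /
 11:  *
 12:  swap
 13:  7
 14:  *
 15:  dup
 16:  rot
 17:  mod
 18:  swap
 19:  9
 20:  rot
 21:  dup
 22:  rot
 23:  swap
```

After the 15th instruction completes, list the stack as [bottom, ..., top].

9    → [9]
dup  → [9, 9]
+    → [18]
dup  → [18, 18]
/    → [1]
5    → [1, 5]
dup  → [1, 5, 5]
swap → [1, 5, 5]
dup  → [1, 5, 5, 5]
/    → [1, 5, 1]
*    → [1, 5]
swap → [5, 1]
7    → [5, 1, 7]
*    → [5, 7]
dup  → [5, 7, 7]

[5, 7, 7]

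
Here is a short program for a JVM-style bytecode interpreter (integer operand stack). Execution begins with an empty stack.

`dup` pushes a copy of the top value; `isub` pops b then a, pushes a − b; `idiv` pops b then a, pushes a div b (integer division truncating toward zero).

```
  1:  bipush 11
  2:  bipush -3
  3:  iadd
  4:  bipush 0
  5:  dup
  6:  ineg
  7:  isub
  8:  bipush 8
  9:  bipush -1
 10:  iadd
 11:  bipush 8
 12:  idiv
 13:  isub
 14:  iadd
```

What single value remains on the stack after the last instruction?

8

bipush 11  [11]
bipush -3  [11, -3]
iadd       [8]
bipush 0   [8, 0]
dup        [8, 0, 0]
ineg       [8, 0, 0]
isub       [8, 0]
bipush 8   [8, 0, 8]
bipush -1  [8, 0, 8, -1]
iadd       [8, 0, 7]
bipush 8   [8, 0, 7, 8]
idiv       [8, 0, 0]
isub       [8, 0]
iadd       [8]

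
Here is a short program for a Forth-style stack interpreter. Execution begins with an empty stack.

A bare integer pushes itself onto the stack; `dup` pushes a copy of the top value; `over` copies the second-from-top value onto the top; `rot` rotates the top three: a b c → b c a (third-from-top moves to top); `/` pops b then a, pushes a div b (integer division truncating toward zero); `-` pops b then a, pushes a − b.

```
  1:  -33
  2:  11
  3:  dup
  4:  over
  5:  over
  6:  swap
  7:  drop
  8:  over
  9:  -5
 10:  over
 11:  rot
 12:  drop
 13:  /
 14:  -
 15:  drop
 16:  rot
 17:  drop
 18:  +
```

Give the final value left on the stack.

-33  : [-33]
11   : [-33, 11]
dup  : [-33, 11, 11]
over : [-33, 11, 11, 11]
over : [-33, 11, 11, 11, 11]
swap : [-33, 11, 11, 11, 11]
drop : [-33, 11, 11, 11]
over : [-33, 11, 11, 11, 11]
-5   : [-33, 11, 11, 11, 11, -5]
over : [-33, 11, 11, 11, 11, -5, 11]
rot  : [-33, 11, 11, 11, -5, 11, 11]
drop : [-33, 11, 11, 11, -5, 11]
/    : [-33, 11, 11, 11, 0]
-    : [-33, 11, 11, 11]
drop : [-33, 11, 11]
rot  : [11, 11, -33]
drop : [11, 11]
+    : [22]

22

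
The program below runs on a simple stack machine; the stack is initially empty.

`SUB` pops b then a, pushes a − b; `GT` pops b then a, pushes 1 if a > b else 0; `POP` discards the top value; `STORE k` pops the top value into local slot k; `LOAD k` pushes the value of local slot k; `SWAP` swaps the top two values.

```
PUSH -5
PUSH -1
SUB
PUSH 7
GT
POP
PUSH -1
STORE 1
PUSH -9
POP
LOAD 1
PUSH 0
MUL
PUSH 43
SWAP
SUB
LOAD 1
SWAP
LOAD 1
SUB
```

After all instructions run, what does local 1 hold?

PUSH -5  [-5]
PUSH -1  [-5, -1]
SUB      [-4]
PUSH 7   [-4, 7]
GT       [0]
POP      []
PUSH -1  [-1]
STORE 1  []
PUSH -9  [-9]
POP      []
LOAD 1   [-1]
PUSH 0   [-1, 0]
MUL      [0]
PUSH 43  [0, 43]
SWAP     [43, 0]
SUB      [43]
LOAD 1   [43, -1]
SWAP     [-1, 43]
LOAD 1   [-1, 43, -1]
SUB      [-1, 44]

-1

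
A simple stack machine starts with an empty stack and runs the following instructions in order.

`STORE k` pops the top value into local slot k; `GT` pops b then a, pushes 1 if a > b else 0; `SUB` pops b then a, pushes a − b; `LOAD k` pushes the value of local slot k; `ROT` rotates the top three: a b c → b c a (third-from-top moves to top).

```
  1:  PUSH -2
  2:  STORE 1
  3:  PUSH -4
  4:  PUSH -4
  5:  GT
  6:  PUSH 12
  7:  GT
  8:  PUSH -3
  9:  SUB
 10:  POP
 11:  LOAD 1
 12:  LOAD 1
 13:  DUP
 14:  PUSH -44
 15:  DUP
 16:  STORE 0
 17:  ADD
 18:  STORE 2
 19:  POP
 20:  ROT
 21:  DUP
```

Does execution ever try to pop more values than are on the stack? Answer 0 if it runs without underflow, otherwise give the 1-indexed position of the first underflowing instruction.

PUSH -2  : [-2]
STORE 1  : []
PUSH -4  : [-4]
PUSH -4  : [-4, -4]
GT       : [0]
PUSH 12  : [0, 12]
GT       : [0]
PUSH -3  : [0, -3]
SUB      : [3]
POP      : []
LOAD 1   : [-2]
LOAD 1   : [-2, -2]
DUP      : [-2, -2, -2]
PUSH -44 : [-2, -2, -2, -44]
DUP      : [-2, -2, -2, -44, -44]
STORE 0  : [-2, -2, -2, -44]
ADD      : [-2, -2, -46]
STORE 2  : [-2, -2]
POP      : [-2]
ROT  — needs 3 operands, stack has 1 → underflow

20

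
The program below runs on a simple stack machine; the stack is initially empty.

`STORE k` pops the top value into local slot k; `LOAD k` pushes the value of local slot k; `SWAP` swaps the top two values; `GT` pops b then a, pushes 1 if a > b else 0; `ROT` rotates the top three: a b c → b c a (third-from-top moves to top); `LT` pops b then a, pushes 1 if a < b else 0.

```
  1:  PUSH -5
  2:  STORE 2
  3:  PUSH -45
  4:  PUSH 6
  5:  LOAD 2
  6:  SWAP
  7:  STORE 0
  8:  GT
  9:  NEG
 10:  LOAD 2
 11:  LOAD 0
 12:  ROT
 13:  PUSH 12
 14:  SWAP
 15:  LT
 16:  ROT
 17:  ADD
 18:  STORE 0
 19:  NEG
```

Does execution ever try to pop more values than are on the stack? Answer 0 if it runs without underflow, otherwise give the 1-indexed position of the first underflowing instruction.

PUSH -5  : [-5]
STORE 2  : []
PUSH -45 : [-45]
PUSH 6   : [-45, 6]
LOAD 2   : [-45, 6, -5]
SWAP     : [-45, -5, 6]
STORE 0  : [-45, -5]
GT       : [0]
NEG      : [0]
LOAD 2   : [0, -5]
LOAD 0   : [0, -5, 6]
ROT      : [-5, 6, 0]
PUSH 12  : [-5, 6, 0, 12]
SWAP     : [-5, 6, 12, 0]
LT       : [-5, 6, 0]
ROT      : [6, 0, -5]
ADD      : [6, -5]
STORE 0  : [6]
NEG      : [-6]

0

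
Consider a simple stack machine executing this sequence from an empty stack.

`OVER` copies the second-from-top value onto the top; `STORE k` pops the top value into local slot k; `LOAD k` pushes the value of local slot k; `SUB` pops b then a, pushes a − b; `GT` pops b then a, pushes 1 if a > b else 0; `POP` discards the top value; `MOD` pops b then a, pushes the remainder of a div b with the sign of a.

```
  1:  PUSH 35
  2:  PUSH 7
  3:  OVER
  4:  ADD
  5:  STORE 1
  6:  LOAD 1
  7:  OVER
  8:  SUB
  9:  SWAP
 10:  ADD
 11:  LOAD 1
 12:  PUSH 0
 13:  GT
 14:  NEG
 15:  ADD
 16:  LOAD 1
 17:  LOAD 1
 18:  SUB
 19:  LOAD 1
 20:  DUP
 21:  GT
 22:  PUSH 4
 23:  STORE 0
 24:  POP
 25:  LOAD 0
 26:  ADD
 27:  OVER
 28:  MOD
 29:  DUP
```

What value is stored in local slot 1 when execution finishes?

PUSH 35 : [35]
PUSH 7  : [35, 7]
OVER    : [35, 7, 35]
ADD     : [35, 42]
STORE 1 : [35]
LOAD 1  : [35, 42]
OVER    : [35, 42, 35]
SUB     : [35, 7]
SWAP    : [7, 35]
ADD     : [42]
LOAD 1  : [42, 42]
PUSH 0  : [42, 42, 0]
GT      : [42, 1]
NEG     : [42, -1]
ADD     : [41]
LOAD 1  : [41, 42]
LOAD 1  : [41, 42, 42]
SUB     : [41, 0]
LOAD 1  : [41, 0, 42]
DUP     : [41, 0, 42, 42]
GT      : [41, 0, 0]
PUSH 4  : [41, 0, 0, 4]
STORE 0 : [41, 0, 0]
POP     : [41, 0]
LOAD 0  : [41, 0, 4]
ADD     : [41, 4]
OVER    : [41, 4, 41]
MOD     : [41, 4]
DUP     : [41, 4, 4]

42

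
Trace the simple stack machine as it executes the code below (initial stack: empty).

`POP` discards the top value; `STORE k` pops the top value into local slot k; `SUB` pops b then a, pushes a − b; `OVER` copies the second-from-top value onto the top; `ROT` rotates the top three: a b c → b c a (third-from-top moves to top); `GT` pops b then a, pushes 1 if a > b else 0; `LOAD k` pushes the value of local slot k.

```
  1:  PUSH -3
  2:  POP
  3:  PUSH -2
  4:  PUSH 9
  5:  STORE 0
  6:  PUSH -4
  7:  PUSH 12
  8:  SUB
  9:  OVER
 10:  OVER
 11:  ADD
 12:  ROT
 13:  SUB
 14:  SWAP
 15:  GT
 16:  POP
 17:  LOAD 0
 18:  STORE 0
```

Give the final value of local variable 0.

9

PUSH -3 -> -3
POP     -> (empty)
PUSH -2 -> -2
PUSH 9  -> -2 9
STORE 0 -> -2
PUSH -4 -> -2 -4
PUSH 12 -> -2 -4 12
SUB     -> -2 -16
OVER    -> -2 -16 -2
OVER    -> -2 -16 -2 -16
ADD     -> -2 -16 -18
ROT     -> -16 -18 -2
SUB     -> -16 -16
SWAP    -> -16 -16
GT      -> 0
POP     -> (empty)
LOAD 0  -> 9
STORE 0 -> (empty)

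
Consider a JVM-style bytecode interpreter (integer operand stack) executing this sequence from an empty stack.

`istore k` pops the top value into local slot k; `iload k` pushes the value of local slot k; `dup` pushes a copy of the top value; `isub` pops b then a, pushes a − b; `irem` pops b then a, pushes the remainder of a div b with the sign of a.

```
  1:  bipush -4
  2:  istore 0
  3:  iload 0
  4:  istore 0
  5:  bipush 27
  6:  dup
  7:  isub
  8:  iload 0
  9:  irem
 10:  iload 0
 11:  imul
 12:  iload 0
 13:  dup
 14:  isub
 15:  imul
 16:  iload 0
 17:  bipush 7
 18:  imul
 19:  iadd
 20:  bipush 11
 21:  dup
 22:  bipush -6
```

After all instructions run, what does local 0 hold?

bipush -4 : [-4]
istore 0  : []
iload 0   : [-4]
istore 0  : []
bipush 27 : [27]
dup       : [27, 27]
isub      : [0]
iload 0   : [0, -4]
irem      : [0]
iload 0   : [0, -4]
imul      : [0]
iload 0   : [0, -4]
dup       : [0, -4, -4]
isub      : [0, 0]
imul      : [0]
iload 0   : [0, -4]
bipush 7  : [0, -4, 7]
imul      : [0, -28]
iadd      : [-28]
bipush 11 : [-28, 11]
dup       : [-28, 11, 11]
bipush -6 : [-28, 11, 11, -6]

-4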